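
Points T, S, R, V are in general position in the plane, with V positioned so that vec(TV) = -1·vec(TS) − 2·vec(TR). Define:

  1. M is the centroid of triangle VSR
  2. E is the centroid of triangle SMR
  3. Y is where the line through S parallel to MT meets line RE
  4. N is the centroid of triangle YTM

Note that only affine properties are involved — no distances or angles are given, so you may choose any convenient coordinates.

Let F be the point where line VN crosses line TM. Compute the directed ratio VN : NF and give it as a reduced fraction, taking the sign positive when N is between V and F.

VN:NF = -4

Set T = (0, 0), S = (1, 0), R = (0, 1), V = (-1, -2); any affine frame gives the same invariant.
1. M is the centroid of triangle VSR ⇒ M = (0, -1/3)
2. E is the centroid of triangle SMR ⇒ E = (1/3, 2/9)
3. Y is where the line through S parallel to MT meets line RE ⇒ Y = (1, -4/3)
4. N is the centroid of triangle YTM ⇒ N = (1/3, -5/9)
line VN meets TM at F = (0, -11/12)
N = V + t·(F−V) with t = 4/3, so VN:NF = 4/3:-1/3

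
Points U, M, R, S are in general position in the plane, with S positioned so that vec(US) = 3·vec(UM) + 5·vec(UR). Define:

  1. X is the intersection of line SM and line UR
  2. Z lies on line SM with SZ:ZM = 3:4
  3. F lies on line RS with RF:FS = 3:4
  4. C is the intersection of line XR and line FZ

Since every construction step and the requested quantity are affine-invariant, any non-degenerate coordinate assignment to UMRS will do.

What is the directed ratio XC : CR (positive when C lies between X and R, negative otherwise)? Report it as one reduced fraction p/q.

Work in coordinates with U = (0, 0), M = (1, 0), R = (0, 1), S = (3, 5).
1. X is the intersection of line SM and line UR ⇒ X = (0, -5/2)
2. Z lies on line SM with SZ:ZM = 3:4 ⇒ Z = (15/7, 20/7)
3. F lies on line RS with RF:FS = 3:4 ⇒ F = (9/7, 19/7)
4. C is the intersection of line XR and line FZ ⇒ C = (0, 5/2)
C = X + t·(R−X) with t = 10/7, so XC:CR = t:(1−t) = 10/7:-3/7

XC:CR = -10/3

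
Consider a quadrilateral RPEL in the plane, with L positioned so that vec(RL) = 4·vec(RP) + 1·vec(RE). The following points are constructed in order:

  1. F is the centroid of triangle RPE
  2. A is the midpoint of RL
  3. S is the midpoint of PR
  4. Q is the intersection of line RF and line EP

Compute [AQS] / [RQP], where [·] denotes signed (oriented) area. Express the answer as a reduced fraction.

Assign R = (0, 0), P = (1, 0), E = (0, 1), L = (4, 1) — the answer is frame-independent, so this choice is without loss of generality.
1. F is the centroid of triangle RPE ⇒ F = (1/3, 1/3)
2. A is the midpoint of RL ⇒ A = (2, 1/2)
3. S is the midpoint of PR ⇒ S = (1/2, 0)
4. Q is the intersection of line RF and line EP ⇒ Q = (1/2, 1/2)
2·[AQS] = 3/4, 2·[RQP] = -1/2
[AQS]:[RQP] = 3/4:-1/2 = -3/2

[AQS]:[RQP] = -3/2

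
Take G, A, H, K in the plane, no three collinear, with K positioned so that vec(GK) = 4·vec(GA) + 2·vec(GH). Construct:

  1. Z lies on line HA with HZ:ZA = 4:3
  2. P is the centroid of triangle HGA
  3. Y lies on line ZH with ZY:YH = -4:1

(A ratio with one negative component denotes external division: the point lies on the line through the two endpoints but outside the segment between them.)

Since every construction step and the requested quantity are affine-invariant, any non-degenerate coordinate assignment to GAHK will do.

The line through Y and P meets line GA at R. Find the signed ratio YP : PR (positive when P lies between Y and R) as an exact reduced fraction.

Choose coordinates G = (0, 0), A = (1, 0), H = (0, 1), K = (4, 2).
1. Z lies on line HA with HZ:ZA = 4:3 ⇒ Z = (4/7, 3/7)
2. P is the centroid of triangle HGA ⇒ P = (1/3, 1/3)
3. Y lies on line ZH with ZY:YH = -4:1 ⇒ Y = (-4/21, 25/21)
line YP meets GA at R = (29/54, 0)
P = Y + t·(R−Y) with t = 18/25, so YP:PR = 18/25:7/25

YP:PR = 18/7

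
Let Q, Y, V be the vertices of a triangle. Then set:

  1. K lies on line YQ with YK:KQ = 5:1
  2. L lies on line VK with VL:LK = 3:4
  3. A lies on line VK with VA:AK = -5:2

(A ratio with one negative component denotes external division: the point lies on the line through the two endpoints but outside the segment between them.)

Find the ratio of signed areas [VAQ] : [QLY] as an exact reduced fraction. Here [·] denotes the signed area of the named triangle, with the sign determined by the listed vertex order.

[VAQ]:[QLY] = 35/72

Set Q = (0, 0), Y = (1, 0), V = (0, 1); any affine frame gives the same invariant.
1. K lies on line YQ with YK:KQ = 5:1 ⇒ K = (1/6, 0)
2. L lies on line VK with VL:LK = 3:4 ⇒ L = (1/14, 4/7)
3. A lies on line VK with VA:AK = -5:2 ⇒ A = (5/18, -2/3)
2·[VAQ] = -5/18, 2·[QLY] = -4/7
[VAQ]:[QLY] = -5/18:-4/7 = 35/72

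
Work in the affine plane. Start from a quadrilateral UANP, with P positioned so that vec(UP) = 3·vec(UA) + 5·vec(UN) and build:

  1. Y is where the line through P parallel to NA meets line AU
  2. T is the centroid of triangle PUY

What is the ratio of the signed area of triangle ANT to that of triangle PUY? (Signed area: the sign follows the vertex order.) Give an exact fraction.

Work in coordinates with U = (0, 0), A = (1, 0), N = (0, 1), P = (3, 5).
1. Y is where the line through P parallel to NA meets line AU ⇒ Y = (8, 0)
2. T is the centroid of triangle PUY ⇒ T = (11/3, 5/3)
2·[ANT] = -13/3, 2·[PUY] = 40
[ANT]:[PUY] = -13/3:40 = -13/120

[ANT]:[PUY] = -13/120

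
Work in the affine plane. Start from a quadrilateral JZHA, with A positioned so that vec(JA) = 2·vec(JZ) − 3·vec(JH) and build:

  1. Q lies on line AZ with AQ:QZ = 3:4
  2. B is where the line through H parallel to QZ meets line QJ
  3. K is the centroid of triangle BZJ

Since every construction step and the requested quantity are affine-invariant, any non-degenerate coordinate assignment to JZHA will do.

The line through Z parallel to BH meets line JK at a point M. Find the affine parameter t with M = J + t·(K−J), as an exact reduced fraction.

Set J = (0, 0), Z = (1, 0), H = (0, 1), A = (2, -3); any affine frame gives the same invariant.
1. Q lies on line AZ with AQ:QZ = 3:4 ⇒ Q = (11/7, -12/7)
2. B is where the line through H parallel to QZ meets line QJ ⇒ B = (11/21, -4/7)
3. K is the centroid of triangle BZJ ⇒ K = (32/63, -4/21)
through Z parallel to BH: direction (-11/21, 11/7); meets JK at M = (8/7, -3/7)
M = J + t·(K−J) with t = 9/4

t = 9/4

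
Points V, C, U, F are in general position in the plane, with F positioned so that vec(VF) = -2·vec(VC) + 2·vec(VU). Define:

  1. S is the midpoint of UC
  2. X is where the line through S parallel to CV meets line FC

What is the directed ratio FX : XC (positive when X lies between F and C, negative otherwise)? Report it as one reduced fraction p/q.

Choose coordinates V = (0, 0), C = (1, 0), U = (0, 1), F = (-2, 2).
1. S is the midpoint of UC ⇒ S = (1/2, 1/2)
2. X is where the line through S parallel to CV meets line FC ⇒ X = (1/4, 1/2)
X = F + t·(C−F) with t = 3/4, so FX:XC = t:(1−t) = 3/4:1/4

FX:XC = 3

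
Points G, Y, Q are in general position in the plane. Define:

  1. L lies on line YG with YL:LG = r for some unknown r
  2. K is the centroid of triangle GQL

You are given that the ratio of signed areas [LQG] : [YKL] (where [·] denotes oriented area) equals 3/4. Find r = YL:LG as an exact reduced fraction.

Assign G = (0, 0), Y = (1, 0), Q = (0, 1) — the answer is frame-independent, so this choice is without loss of generality.
1. With YL:LG = r, write λ = r/(r+1) so L = Y + λ·(G−Y); L is affine-linear in λ
2. K is the centroid of triangle GQL ⇒ K is an affine combination of earlier points and hence also affine-linear in λ
Every point depending on L is an affine combination of L and λ-independent points, so each such coordinate is linear in λ; the λ² term in each signed area is a multiple of (G−Y)×(G−Y) = 0, so 2·[LQG] and 2·[YKL] are each linear in λ. Evaluating at λ=0 and λ=1:
  2·[LQG] = −λ + 1,   2·[YKL] = 1/3·λ
So [LQG]:[YKL] = (−λ + 1) / (1/3·λ). Setting this equal to 3/4:
  −λ + 1 = 3/4·(1/3·λ)  ⇒  λ = 4/5
Then r = λ/(1−λ) = (4/5)/(1/5) = 4. Check: with r = 4, L = (1/5, 0) and [LQG]:[YKL] = 3/4 as required.

r = 4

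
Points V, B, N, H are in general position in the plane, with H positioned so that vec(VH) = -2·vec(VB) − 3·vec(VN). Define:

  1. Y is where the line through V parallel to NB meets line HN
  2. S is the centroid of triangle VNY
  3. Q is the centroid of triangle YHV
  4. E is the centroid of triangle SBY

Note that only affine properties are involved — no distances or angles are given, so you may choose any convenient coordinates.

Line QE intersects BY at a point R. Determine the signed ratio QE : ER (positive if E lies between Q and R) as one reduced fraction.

QE:ER = -25

Set V = (0, 0), B = (1, 0), N = (0, 1), H = (-2, -3); any affine frame gives the same invariant.
1. Y is where the line through V parallel to NB meets line HN ⇒ Y = (-1/3, 1/3)
2. S is the centroid of triangle VNY ⇒ S = (-1/9, 4/9)
3. Q is the centroid of triangle YHV ⇒ Q = (-7/9, -8/9)
4. E is the centroid of triangle SBY ⇒ E = (5/27, 7/27)
line QE meets BY at R = (11/75, 16/75)
E = Q + t·(R−Q) with t = 25/24, so QE:ER = 25/24:-1/24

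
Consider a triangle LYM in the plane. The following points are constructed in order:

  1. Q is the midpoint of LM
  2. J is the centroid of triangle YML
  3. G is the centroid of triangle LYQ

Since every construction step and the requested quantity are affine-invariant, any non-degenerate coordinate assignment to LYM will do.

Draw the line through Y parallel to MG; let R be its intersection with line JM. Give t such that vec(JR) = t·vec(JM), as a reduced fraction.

t = -8

Choose coordinates L = (0, 0), Y = (1, 0), M = (0, 1).
1. Q is the midpoint of LM ⇒ Q = (0, 1/2)
2. J is the centroid of triangle YML ⇒ J = (1/3, 1/3)
3. G is the centroid of triangle LYQ ⇒ G = (1/3, 1/6)
through Y parallel to MG: direction (1/3, -5/6); meets JM at R = (3, -5)
R = J + t·(M−J) with t = -8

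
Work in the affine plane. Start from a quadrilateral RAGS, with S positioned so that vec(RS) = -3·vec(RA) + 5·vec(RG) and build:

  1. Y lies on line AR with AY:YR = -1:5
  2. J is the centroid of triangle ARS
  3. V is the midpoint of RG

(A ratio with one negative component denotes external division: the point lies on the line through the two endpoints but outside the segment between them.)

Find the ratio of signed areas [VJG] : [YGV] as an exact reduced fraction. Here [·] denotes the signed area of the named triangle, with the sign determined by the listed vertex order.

Set R = (0, 0), A = (1, 0), G = (0, 1), S = (-3, 5); any affine frame gives the same invariant.
1. Y lies on line AR with AY:YR = -1:5 ⇒ Y = (5/4, 0)
2. J is the centroid of triangle ARS ⇒ J = (-2/3, 5/3)
3. V is the midpoint of RG ⇒ V = (0, 1/2)
2·[VJG] = -1/3, 2·[YGV] = 5/8
[VJG]:[YGV] = -1/3:5/8 = -8/15

[VJG]:[YGV] = -8/15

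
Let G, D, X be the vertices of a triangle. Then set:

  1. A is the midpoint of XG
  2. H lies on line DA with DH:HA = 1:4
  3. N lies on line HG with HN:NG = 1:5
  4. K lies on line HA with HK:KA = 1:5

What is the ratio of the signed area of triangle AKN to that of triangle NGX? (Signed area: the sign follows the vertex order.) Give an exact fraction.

Work in coordinates with G = (0, 0), D = (1, 0), X = (0, 1).
1. A is the midpoint of XG ⇒ A = (0, 1/2)
2. H lies on line DA with DH:HA = 1:4 ⇒ H = (4/5, 1/10)
3. N lies on line HG with HN:NG = 1:5 ⇒ N = (2/3, 1/12)
4. K lies on line HA with HK:KA = 1:5 ⇒ K = (2/3, 1/6)
2·[AKN] = -1/18, 2·[NGX] = -2/3
[AKN]:[NGX] = -1/18:-2/3 = 1/12

[AKN]:[NGX] = 1/12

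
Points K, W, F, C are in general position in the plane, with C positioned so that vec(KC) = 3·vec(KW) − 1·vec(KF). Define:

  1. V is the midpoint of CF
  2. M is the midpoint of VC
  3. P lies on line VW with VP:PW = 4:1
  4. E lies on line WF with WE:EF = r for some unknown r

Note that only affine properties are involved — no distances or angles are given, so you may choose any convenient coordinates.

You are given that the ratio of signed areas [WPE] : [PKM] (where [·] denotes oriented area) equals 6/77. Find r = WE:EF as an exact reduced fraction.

Choose coordinates K = (0, 0), W = (1, 0), F = (0, 1), C = (3, -1).
1. V is the midpoint of CF ⇒ V = (3/2, 0)
2. M is the midpoint of VC ⇒ M = (9/4, -1/2)
3. P lies on line VW with VP:PW = 4:1 ⇒ P = (11/10, 0)
4. With WE:EF = r, write λ = r/(r+1) so E = W + λ·(F−W); E is affine-linear in λ
Every point depending on E is an affine combination of E and λ-independent points, so each such coordinate is linear in λ; the λ² term in each signed area is a multiple of (F−W)×(F−W) = 0, so 2·[WPE] and 2·[PKM] are each linear in λ. Evaluating at λ=0 and λ=1:
  2·[WPE] = 1/10·λ,   2·[PKM] = 11/20
So [WPE]:[PKM] = (1/10·λ) / (11/20). Setting this equal to 6/77:
  1/10·λ = 6/77·(11/20)  ⇒  λ = 3/7
Then r = λ/(1−λ) = (3/7)/(4/7) = 3/4. Check: with r = 3/4, E = (4/7, 3/7) and [WPE]:[PKM] = 6/77 as required.

r = 3/4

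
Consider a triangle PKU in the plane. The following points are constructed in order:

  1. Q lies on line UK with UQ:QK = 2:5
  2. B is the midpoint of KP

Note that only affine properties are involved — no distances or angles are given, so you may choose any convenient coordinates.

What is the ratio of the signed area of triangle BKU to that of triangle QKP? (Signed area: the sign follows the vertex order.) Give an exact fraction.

[BKU]:[QKP] = -7/10

Choose coordinates P = (0, 0), K = (1, 0), U = (0, 1).
1. Q lies on line UK with UQ:QK = 2:5 ⇒ Q = (2/7, 5/7)
2. B is the midpoint of KP ⇒ B = (1/2, 0)
2·[BKU] = 1/2, 2·[QKP] = -5/7
[BKU]:[QKP] = 1/2:-5/7 = -7/10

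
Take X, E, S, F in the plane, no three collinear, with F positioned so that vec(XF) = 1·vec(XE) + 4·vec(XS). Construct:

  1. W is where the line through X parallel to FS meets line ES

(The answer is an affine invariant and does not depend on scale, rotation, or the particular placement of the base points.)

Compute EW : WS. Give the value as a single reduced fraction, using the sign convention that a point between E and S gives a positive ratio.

EW:WS = 3

Choose coordinates X = (0, 0), E = (1, 0), S = (0, 1), F = (1, 4).
1. W is where the line through X parallel to FS meets line ES ⇒ W = (1/4, 3/4)
W = E + t·(S−E) with t = 3/4, so EW:WS = t:(1−t) = 3/4:1/4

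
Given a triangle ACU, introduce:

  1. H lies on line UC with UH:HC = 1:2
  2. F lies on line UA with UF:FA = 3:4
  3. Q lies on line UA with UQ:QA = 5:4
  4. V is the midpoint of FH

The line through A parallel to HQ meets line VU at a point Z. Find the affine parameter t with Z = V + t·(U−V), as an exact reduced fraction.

t = -32/31

Set A = (0, 0), C = (1, 0), U = (0, 1); any affine frame gives the same invariant.
1. H lies on line UC with UH:HC = 1:2 ⇒ H = (1/3, 2/3)
2. F lies on line UA with UF:FA = 3:4 ⇒ F = (0, 4/7)
3. Q lies on line UA with UQ:QA = 5:4 ⇒ Q = (0, 4/9)
4. V is the midpoint of FH ⇒ V = (1/6, 13/21)
through A parallel to HQ: direction (-1/3, -2/9); meets VU at Z = (21/62, 7/31)
Z = V + t·(U−V) with t = -32/31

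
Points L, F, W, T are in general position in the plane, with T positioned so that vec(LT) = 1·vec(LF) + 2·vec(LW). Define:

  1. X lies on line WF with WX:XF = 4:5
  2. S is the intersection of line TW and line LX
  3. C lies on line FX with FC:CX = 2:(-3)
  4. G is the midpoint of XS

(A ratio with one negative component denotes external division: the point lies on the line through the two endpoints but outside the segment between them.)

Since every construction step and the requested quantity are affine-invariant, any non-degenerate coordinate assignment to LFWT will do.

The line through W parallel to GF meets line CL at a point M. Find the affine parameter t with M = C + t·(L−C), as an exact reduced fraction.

t = 76/65

Set L = (0, 0), F = (1, 0), W = (0, 1), T = (1, 2); any affine frame gives the same invariant.
1. X lies on line WF with WX:XF = 4:5 ⇒ X = (4/9, 5/9)
2. S is the intersection of line TW and line LX ⇒ S = (4, 5)
3. C lies on line FX with FC:CX = 2:(-3) ⇒ C = (19/9, -10/9)
4. G is the midpoint of XS ⇒ G = (20/9, 25/9)
through W parallel to GF: direction (-11/9, -25/9); meets CL at M = (-209/585, 22/117)
M = C + t·(L−C) with t = 76/65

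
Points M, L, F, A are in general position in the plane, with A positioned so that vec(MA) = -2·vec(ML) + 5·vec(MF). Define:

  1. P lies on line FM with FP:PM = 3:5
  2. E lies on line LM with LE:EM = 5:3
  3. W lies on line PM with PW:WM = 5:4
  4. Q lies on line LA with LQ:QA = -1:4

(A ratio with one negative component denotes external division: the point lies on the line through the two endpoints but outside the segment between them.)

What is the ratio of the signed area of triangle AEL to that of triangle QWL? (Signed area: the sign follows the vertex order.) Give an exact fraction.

[AEL]:[QWL] = -9/4

Choose coordinates M = (0, 0), L = (1, 0), F = (0, 1), A = (-2, 5).
1. P lies on line FM with FP:PM = 3:5 ⇒ P = (0, 5/8)
2. E lies on line LM with LE:EM = 5:3 ⇒ E = (3/8, 0)
3. W lies on line PM with PW:WM = 5:4 ⇒ W = (0, 5/18)
4. Q lies on line LA with LQ:QA = -1:4 ⇒ Q = (2, -5/3)
2·[AEL] = 25/8, 2·[QWL] = -25/18
[AEL]:[QWL] = 25/8:-25/18 = -9/4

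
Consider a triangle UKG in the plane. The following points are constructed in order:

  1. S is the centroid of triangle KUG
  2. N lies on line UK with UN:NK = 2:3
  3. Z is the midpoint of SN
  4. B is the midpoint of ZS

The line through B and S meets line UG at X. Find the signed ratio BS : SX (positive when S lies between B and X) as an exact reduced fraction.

Set U = (0, 0), K = (1, 0), G = (0, 1); any affine frame gives the same invariant.
1. S is the centroid of triangle KUG ⇒ S = (1/3, 1/3)
2. N lies on line UK with UN:NK = 2:3 ⇒ N = (2/5, 0)
3. Z is the midpoint of SN ⇒ Z = (11/30, 1/6)
4. B is the midpoint of ZS ⇒ B = (7/20, 1/4)
line BS meets UG at X = (0, 2)
S = B + t·(X−B) with t = 1/21, so BS:SX = 1/21:20/21

BS:SX = 1/20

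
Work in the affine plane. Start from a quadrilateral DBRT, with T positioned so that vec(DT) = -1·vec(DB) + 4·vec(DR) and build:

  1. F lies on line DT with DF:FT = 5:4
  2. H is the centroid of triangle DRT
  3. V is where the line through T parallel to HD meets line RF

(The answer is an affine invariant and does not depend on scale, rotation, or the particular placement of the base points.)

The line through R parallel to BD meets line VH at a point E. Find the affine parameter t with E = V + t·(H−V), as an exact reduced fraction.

Set D = (0, 0), B = (1, 0), R = (0, 1), T = (-1, 4); any affine frame gives the same invariant.
1. F lies on line DT with DF:FT = 5:4 ⇒ F = (-5/9, 20/9)
2. H is the centroid of triangle DRT ⇒ H = (-1/3, 5/3)
3. V is where the line through T parallel to HD meets line RF ⇒ V = (-5/7, 18/7)
through R parallel to BD: direction (-1, 0); meets VH at E = (-1/19, 1)
E = V + t·(H−V) with t = 33/19

t = 33/19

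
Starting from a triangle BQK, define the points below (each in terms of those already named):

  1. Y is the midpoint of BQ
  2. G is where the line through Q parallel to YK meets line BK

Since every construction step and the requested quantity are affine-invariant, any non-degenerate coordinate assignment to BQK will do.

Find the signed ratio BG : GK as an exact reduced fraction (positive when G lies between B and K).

BG:GK = -2

Choose coordinates B = (0, 0), Q = (1, 0), K = (0, 1).
1. Y is the midpoint of BQ ⇒ Y = (1/2, 0)
2. G is where the line through Q parallel to YK meets line BK ⇒ G = (0, 2)
G = B + t·(K−B) with t = 2, so BG:GK = t:(1−t) = 2:-1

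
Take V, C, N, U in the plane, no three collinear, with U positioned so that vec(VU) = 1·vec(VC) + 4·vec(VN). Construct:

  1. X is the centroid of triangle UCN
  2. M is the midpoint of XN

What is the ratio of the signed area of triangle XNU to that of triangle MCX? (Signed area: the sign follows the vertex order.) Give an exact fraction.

Assign V = (0, 0), C = (1, 0), N = (0, 1), U = (1, 4) — the answer is frame-independent, so this choice is without loss of generality.
1. X is the centroid of triangle UCN ⇒ X = (2/3, 5/3)
2. M is the midpoint of XN ⇒ M = (1/3, 4/3)
2·[XNU] = -4/3, 2·[MCX] = 2/3
[XNU]:[MCX] = -4/3:2/3 = -2

[XNU]:[MCX] = -2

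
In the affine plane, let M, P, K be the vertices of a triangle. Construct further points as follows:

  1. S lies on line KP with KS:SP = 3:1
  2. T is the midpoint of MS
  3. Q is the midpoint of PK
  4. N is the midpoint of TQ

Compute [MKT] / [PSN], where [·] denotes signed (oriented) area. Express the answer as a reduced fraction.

[MKT]:[PSN] = -6

Set M = (0, 0), P = (1, 0), K = (0, 1); any affine frame gives the same invariant.
1. S lies on line KP with KS:SP = 3:1 ⇒ S = (3/4, 1/4)
2. T is the midpoint of MS ⇒ T = (3/8, 1/8)
3. Q is the midpoint of PK ⇒ Q = (1/2, 1/2)
4. N is the midpoint of TQ ⇒ N = (7/16, 5/16)
2·[MKT] = -3/8, 2·[PSN] = 1/16
[MKT]:[PSN] = -3/8:1/16 = -6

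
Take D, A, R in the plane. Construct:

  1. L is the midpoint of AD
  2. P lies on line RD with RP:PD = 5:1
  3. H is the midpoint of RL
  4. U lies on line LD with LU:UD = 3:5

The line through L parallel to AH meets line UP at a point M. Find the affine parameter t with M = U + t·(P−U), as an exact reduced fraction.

Assign D = (0, 0), A = (1, 0), R = (0, 1) — the answer is frame-independent, so this choice is without loss of generality.
1. L is the midpoint of AD ⇒ L = (1/2, 0)
2. P lies on line RD with RP:PD = 5:1 ⇒ P = (0, 1/6)
3. H is the midpoint of RL ⇒ H = (1/4, 1/2)
4. U lies on line LD with LU:UD = 3:5 ⇒ U = (5/16, 0)
through L parallel to AH: direction (-3/4, 1/2); meets UP at M = (5/4, -1/2)
M = U + t·(P−U) with t = -3

t = -3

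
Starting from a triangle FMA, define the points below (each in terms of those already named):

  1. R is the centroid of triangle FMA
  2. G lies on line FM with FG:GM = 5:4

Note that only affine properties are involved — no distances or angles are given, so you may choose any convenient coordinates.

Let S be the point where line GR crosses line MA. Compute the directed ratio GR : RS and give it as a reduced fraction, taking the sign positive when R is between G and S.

Work in coordinates with F = (0, 0), M = (1, 0), A = (0, 1).
1. R is the centroid of triangle FMA ⇒ R = (1/3, 1/3)
2. G lies on line FM with FG:GM = 5:4 ⇒ G = (5/9, 0)
line GR meets MA at S = (-1/3, 4/3)
R = G + t·(S−G) with t = 1/4, so GR:RS = 1/4:3/4

GR:RS = 1/3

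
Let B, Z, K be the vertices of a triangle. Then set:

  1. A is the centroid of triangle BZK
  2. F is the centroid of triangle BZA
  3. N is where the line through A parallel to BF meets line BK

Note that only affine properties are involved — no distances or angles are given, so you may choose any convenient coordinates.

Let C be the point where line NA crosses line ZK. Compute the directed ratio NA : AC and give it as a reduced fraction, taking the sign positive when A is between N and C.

Work in coordinates with B = (0, 0), Z = (1, 0), K = (0, 1).
1. A is the centroid of triangle BZK ⇒ A = (1/3, 1/3)
2. F is the centroid of triangle BZA ⇒ F = (4/9, 1/9)
3. N is where the line through A parallel to BF meets line BK ⇒ N = (0, 1/4)
line NA meets ZK at C = (3/5, 2/5)
A = N + t·(C−N) with t = 5/9, so NA:AC = 5/9:4/9

NA:AC = 5/4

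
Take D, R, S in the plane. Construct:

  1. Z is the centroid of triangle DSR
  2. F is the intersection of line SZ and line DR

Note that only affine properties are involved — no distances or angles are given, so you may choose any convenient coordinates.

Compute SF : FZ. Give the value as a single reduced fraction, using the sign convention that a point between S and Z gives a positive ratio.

Choose coordinates D = (0, 0), R = (1, 0), S = (0, 1).
1. Z is the centroid of triangle DSR ⇒ Z = (1/3, 1/3)
2. F is the intersection of line SZ and line DR ⇒ F = (1/2, 0)
F = S + t·(Z−S) with t = 3/2, so SF:FZ = t:(1−t) = 3/2:-1/2

SF:FZ = -3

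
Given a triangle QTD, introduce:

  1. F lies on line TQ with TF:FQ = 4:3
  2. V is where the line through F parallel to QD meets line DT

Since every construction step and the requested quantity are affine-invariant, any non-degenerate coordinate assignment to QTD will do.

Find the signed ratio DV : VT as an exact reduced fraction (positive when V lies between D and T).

DV:VT = 3/4

Work in coordinates with Q = (0, 0), T = (1, 0), D = (0, 1).
1. F lies on line TQ with TF:FQ = 4:3 ⇒ F = (3/7, 0)
2. V is where the line through F parallel to QD meets line DT ⇒ V = (3/7, 4/7)
V = D + t·(T−D) with t = 3/7, so DV:VT = t:(1−t) = 3/7:4/7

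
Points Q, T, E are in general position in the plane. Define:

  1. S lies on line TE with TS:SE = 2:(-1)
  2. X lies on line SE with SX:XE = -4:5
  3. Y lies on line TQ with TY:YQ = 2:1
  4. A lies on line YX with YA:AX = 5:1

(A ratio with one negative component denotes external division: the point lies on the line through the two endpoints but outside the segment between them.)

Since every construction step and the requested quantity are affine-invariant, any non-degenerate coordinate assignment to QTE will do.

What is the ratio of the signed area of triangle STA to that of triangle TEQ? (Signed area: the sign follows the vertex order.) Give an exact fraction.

[STA]:[TEQ] = -2/9

Assign Q = (0, 0), T = (1, 0), E = (0, 1) — the answer is frame-independent, so this choice is without loss of generality.
1. S lies on line TE with TS:SE = 2:(-1) ⇒ S = (-1, 2)
2. X lies on line SE with SX:XE = -4:5 ⇒ X = (-5, 6)
3. Y lies on line TQ with TY:YQ = 2:1 ⇒ Y = (1/3, 0)
4. A lies on line YX with YA:AX = 5:1 ⇒ A = (-37/9, 5)
2·[STA] = -2/9, 2·[TEQ] = 1
[STA]:[TEQ] = -2/9:1 = -2/9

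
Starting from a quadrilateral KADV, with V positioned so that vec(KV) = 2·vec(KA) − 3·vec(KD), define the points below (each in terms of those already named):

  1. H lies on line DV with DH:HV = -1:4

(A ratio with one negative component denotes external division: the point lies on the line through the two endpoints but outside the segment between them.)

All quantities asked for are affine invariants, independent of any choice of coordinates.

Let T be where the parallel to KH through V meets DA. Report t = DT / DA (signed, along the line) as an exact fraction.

Assign K = (0, 0), A = (1, 0), D = (0, 1), V = (2, -3) — the answer is frame-independent, so this choice is without loss of generality.
1. H lies on line DV with DH:HV = -1:4 ⇒ H = (-2/3, 7/3)
through V parallel to KH: direction (-2/3, 7/3); meets DA at T = (6/5, -1/5)
T = D + t·(A−D) with t = 6/5

t = 6/5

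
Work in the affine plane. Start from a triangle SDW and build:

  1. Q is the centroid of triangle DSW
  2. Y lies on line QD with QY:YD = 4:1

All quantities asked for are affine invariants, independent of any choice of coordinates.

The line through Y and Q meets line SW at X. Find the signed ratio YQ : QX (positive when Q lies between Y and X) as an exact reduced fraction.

YQ:QX = 8/5

Work in coordinates with S = (0, 0), D = (1, 0), W = (0, 1).
1. Q is the centroid of triangle DSW ⇒ Q = (1/3, 1/3)
2. Y lies on line QD with QY:YD = 4:1 ⇒ Y = (13/15, 1/15)
line YQ meets SW at X = (0, 1/2)
Q = Y + t·(X−Y) with t = 8/13, so YQ:QX = 8/13:5/13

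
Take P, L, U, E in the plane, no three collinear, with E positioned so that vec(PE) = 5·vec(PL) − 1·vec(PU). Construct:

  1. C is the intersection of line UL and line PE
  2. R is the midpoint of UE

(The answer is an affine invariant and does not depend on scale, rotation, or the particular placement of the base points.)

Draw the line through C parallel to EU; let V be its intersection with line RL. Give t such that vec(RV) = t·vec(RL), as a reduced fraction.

t = 5/4

Assign P = (0, 0), L = (1, 0), U = (0, 1), E = (5, -1) — the answer is frame-independent, so this choice is without loss of generality.
1. C is the intersection of line UL and line PE ⇒ C = (5/4, -1/4)
2. R is the midpoint of UE ⇒ R = (5/2, 0)
through C parallel to EU: direction (-5, 2); meets RL at V = (5/8, 0)
V = R + t·(L−R) with t = 5/4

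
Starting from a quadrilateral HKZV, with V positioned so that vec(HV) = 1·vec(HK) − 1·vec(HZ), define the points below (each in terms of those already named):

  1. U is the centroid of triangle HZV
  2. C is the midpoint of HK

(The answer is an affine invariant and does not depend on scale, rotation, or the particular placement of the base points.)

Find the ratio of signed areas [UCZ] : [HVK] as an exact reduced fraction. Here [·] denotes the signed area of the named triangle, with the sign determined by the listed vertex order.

Work in coordinates with H = (0, 0), K = (1, 0), Z = (0, 1), V = (1, -1).
1. U is the centroid of triangle HZV ⇒ U = (1/3, 0)
2. C is the midpoint of HK ⇒ C = (1/2, 0)
2·[UCZ] = 1/6, 2·[HVK] = 1
[UCZ]:[HVK] = 1/6:1 = 1/6

[UCZ]:[HVK] = 1/6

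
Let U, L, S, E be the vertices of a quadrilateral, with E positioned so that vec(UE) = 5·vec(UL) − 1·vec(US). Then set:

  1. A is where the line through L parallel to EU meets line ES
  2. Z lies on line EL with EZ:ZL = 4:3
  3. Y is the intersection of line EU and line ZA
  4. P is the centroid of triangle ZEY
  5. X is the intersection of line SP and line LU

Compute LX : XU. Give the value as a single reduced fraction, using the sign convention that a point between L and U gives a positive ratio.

LX:XU = -143/305

Set U = (0, 0), L = (1, 0), S = (0, 1), E = (5, -1); any affine frame gives the same invariant.
1. A is where the line through L parallel to EU meets line ES ⇒ A = (4, -3/5)
2. Z lies on line EL with EZ:ZL = 4:3 ⇒ Z = (19/7, -3/7)
3. Y is the intersection of line EU and line ZA ⇒ Y = (1, -1/5)
4. P is the centroid of triangle ZEY ⇒ P = (61/21, -19/35)
5. X is the intersection of line SP and line LU ⇒ X = (305/162, 0)
X = L + t·(U−L) with t = -143/162, so LX:XU = t:(1−t) = -143/162:305/162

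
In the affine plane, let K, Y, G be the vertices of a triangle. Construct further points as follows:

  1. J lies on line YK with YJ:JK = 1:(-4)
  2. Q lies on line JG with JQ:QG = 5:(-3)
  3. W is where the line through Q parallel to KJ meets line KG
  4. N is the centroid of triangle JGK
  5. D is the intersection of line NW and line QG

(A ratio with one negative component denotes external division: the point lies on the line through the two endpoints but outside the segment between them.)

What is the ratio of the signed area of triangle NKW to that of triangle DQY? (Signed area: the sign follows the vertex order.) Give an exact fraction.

[NKW]:[DQY] = -220/117

Set K = (0, 0), Y = (1, 0), G = (0, 1); any affine frame gives the same invariant.
1. J lies on line YK with YJ:JK = 1:(-4) ⇒ J = (4/3, 0)
2. Q lies on line JG with JQ:QG = 5:(-3) ⇒ Q = (-2, 5/2)
3. W is where the line through Q parallel to KJ meets line KG ⇒ W = (0, 5/2)
4. N is the centroid of triangle JGK ⇒ N = (4/9, 1/3)
5. D is the intersection of line NW and line QG ⇒ D = (4/11, 8/11)
2·[NKW] = -10/9, 2·[DQY] = 13/22
[NKW]:[DQY] = -10/9:13/22 = -220/117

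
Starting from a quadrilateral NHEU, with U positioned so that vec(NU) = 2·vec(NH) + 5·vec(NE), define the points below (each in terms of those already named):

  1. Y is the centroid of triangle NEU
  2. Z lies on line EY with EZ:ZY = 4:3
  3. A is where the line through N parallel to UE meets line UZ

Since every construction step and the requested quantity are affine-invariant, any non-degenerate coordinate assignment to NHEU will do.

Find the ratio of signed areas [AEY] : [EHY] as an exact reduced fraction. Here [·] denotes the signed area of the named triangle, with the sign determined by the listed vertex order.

[AEY]:[EHY] = -17/10

Assign N = (0, 0), H = (1, 0), E = (0, 1), U = (2, 5) — the answer is frame-independent, so this choice is without loss of generality.
1. Y is the centroid of triangle NEU ⇒ Y = (2/3, 2)
2. Z lies on line EY with EZ:ZY = 4:3 ⇒ Z = (8/21, 11/7)
3. A is where the line through N parallel to UE meets line UZ ⇒ A = (-13/2, -13)
2·[AEY] = -17/6, 2·[EHY] = 5/3
[AEY]:[EHY] = -17/6:5/3 = -17/10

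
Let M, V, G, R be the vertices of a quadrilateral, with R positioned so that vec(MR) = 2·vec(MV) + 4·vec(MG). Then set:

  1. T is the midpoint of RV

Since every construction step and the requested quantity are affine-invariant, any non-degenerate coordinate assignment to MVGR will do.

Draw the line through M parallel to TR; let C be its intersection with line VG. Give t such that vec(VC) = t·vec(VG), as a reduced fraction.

t = 4/5

Set M = (0, 0), V = (1, 0), G = (0, 1), R = (2, 4); any affine frame gives the same invariant.
1. T is the midpoint of RV ⇒ T = (3/2, 2)
through M parallel to TR: direction (1/2, 2); meets VG at C = (1/5, 4/5)
C = V + t·(G−V) with t = 4/5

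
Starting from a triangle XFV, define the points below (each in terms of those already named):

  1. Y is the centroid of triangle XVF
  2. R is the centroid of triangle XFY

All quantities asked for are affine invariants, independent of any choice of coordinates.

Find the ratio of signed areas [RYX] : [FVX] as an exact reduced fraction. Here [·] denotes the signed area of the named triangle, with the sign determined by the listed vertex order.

[RYX]:[FVX] = 1/9

Set X = (0, 0), F = (1, 0), V = (0, 1); any affine frame gives the same invariant.
1. Y is the centroid of triangle XVF ⇒ Y = (1/3, 1/3)
2. R is the centroid of triangle XFY ⇒ R = (4/9, 1/9)
2·[RYX] = 1/9, 2·[FVX] = 1
[RYX]:[FVX] = 1/9:1 = 1/9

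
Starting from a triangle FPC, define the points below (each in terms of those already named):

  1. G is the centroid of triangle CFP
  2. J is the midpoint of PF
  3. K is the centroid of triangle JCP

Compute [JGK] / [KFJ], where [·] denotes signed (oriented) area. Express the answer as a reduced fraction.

Choose coordinates F = (0, 0), P = (1, 0), C = (0, 1).
1. G is the centroid of triangle CFP ⇒ G = (1/3, 1/3)
2. J is the midpoint of PF ⇒ J = (1/2, 0)
3. K is the centroid of triangle JCP ⇒ K = (1/2, 1/3)
2·[JGK] = -1/18, 2·[KFJ] = 1/6
[JGK]:[KFJ] = -1/18:1/6 = -1/3

[JGK]:[KFJ] = -1/3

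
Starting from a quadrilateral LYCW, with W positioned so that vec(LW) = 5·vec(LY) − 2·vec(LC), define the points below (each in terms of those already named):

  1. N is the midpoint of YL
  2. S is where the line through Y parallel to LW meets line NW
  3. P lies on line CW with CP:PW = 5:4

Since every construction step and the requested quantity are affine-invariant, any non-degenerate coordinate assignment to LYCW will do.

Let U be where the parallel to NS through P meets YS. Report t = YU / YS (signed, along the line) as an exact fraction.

t = -5/9

Set L = (0, 0), Y = (1, 0), C = (0, 1), W = (5, -2); any affine frame gives the same invariant.
1. N is the midpoint of YL ⇒ N = (1/2, 0)
2. S is where the line through Y parallel to LW meets line NW ⇒ S = (-4, 2)
3. P lies on line CW with CP:PW = 5:4 ⇒ P = (25/9, -2/3)
through P parallel to NS: direction (-9/2, 2); meets YS at U = (34/9, -10/9)
U = Y + t·(S−Y) with t = -5/9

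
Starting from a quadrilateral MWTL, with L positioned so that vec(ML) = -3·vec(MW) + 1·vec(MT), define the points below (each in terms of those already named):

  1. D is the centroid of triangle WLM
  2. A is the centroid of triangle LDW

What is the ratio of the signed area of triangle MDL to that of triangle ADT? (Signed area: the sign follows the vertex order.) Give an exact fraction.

Set M = (0, 0), W = (1, 0), T = (0, 1), L = (-3, 1); any affine frame gives the same invariant.
1. D is the centroid of triangle WLM ⇒ D = (-2/3, 1/3)
2. A is the centroid of triangle LDW ⇒ A = (-8/9, 4/9)
2·[MDL] = 1/3, 2·[ADT] = 2/9
[MDL]:[ADT] = 1/3:2/9 = 3/2

[MDL]:[ADT] = 3/2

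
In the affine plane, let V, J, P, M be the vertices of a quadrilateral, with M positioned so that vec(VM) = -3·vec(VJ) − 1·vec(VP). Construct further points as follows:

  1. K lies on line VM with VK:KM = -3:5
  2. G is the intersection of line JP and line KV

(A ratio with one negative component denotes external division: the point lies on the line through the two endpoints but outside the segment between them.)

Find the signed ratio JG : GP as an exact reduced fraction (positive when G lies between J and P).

Assign V = (0, 0), J = (1, 0), P = (0, 1), M = (-3, -1) — the answer is frame-independent, so this choice is without loss of generality.
1. K lies on line VM with VK:KM = -3:5 ⇒ K = (9/2, 3/2)
2. G is the intersection of line JP and line KV ⇒ G = (3/4, 1/4)
G = J + t·(P−J) with t = 1/4, so JG:GP = t:(1−t) = 1/4:3/4

JG:GP = 1/3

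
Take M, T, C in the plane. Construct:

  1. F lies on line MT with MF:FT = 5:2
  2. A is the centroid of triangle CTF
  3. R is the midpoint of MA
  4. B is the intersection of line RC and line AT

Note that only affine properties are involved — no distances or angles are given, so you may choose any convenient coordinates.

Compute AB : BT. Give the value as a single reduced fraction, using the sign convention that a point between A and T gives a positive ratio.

AB:BT = -12/23

Choose coordinates M = (0, 0), T = (1, 0), C = (0, 1).
1. F lies on line MT with MF:FT = 5:2 ⇒ F = (5/7, 0)
2. A is the centroid of triangle CTF ⇒ A = (4/7, 1/3)
3. R is the midpoint of MA ⇒ R = (2/7, 1/6)
4. B is the intersection of line RC and line AT ⇒ B = (8/77, 23/33)
B = A + t·(T−A) with t = -12/11, so AB:BT = t:(1−t) = -12/11:23/11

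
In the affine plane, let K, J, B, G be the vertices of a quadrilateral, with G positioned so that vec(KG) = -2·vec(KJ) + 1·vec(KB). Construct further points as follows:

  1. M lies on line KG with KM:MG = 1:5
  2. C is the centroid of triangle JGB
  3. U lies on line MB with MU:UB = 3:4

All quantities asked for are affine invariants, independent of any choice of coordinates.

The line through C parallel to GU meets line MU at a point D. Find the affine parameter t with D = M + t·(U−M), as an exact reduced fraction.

t = 19/15

Choose coordinates K = (0, 0), J = (1, 0), B = (0, 1), G = (-2, 1).
1. M lies on line KG with KM:MG = 1:5 ⇒ M = (-1/3, 1/6)
2. C is the centroid of triangle JGB ⇒ C = (-1/3, 2/3)
3. U lies on line MB with MU:UB = 3:4 ⇒ U = (-4/21, 11/21)
through C parallel to GU: direction (38/21, -10/21); meets MU at D = (-16/105, 13/21)
D = M + t·(U−M) with t = 19/15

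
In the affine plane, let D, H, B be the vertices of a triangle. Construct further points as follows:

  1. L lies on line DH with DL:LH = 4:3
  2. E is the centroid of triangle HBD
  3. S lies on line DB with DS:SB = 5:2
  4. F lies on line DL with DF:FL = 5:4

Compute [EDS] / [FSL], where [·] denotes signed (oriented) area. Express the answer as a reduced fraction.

Choose coordinates D = (0, 0), H = (1, 0), B = (0, 1).
1. L lies on line DH with DL:LH = 4:3 ⇒ L = (4/7, 0)
2. E is the centroid of triangle HBD ⇒ E = (1/3, 1/3)
3. S lies on line DB with DS:SB = 5:2 ⇒ S = (0, 5/7)
4. F lies on line DL with DF:FL = 5:4 ⇒ F = (20/63, 0)
2·[EDS] = -5/21, 2·[FSL] = -80/441
[EDS]:[FSL] = -5/21:-80/441 = 21/16

[EDS]:[FSL] = 21/16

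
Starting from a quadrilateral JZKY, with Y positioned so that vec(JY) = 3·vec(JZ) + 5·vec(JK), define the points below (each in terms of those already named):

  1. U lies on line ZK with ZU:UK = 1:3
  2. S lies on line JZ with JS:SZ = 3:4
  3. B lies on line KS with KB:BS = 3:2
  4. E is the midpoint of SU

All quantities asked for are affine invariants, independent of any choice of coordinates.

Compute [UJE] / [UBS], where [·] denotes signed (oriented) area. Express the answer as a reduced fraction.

Choose coordinates J = (0, 0), Z = (1, 0), K = (0, 1), Y = (3, 5).
1. U lies on line ZK with ZU:UK = 1:3 ⇒ U = (3/4, 1/4)
2. S lies on line JZ with JS:SZ = 3:4 ⇒ S = (3/7, 0)
3. B lies on line KS with KB:BS = 3:2 ⇒ B = (9/35, 2/5)
4. E is the midpoint of SU ⇒ E = (33/56, 1/8)
2·[UJE] = 3/56, 2·[UBS] = 6/35
[UJE]:[UBS] = 3/56:6/35 = 5/16

[UJE]:[UBS] = 5/16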